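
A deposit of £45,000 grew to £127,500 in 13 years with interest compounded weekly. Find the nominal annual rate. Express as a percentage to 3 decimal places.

The 676-period growth factor is 127,500/45,000 = 2.83333.
r/52 = 2.83333^(1/676) − 1 ≈ 0.0015418, so r ≈ 52·0.0015418 = 8.01736%.

8.017%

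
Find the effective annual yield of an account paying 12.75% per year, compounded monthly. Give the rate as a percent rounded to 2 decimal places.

One year is 12 periods at 0.010625 each: (1 + 0.010625)^12 ≈ 1.135221.
EAR = 1.135221 − 1 ≈ 13.52211%.

13.52%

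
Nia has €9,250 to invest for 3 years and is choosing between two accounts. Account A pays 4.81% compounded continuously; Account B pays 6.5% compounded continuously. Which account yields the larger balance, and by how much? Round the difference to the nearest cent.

Account B, by €555.74

Account A growth factor: e^(0.0481·3) = e^0.1443 ≈ 1.1552306257; balance ≈ 10,685.8833.
Account B growth factor: e^(0.065·3) = e^0.195 ≈ 1.2153109865; balance ≈ 11,241.6266.
Account B is larger by 555.7433.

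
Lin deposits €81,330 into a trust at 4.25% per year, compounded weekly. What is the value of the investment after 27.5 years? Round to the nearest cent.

Growth factor = (1 + 0.0425/52)^1430 ≈ 3.21643192037.
A ≈ 81,330 × 3.21643192037 ≈ 261,592.4081.

€261,592.41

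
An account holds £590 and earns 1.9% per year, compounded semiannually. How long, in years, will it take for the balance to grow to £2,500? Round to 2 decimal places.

(1 + 0.0095)^(2t) = 2,500/590 = 4.2373.
2t·ln(1 + 0.0095) = ln(4.2373); 2t = 1.4439/0.00945516 ≈ 152.7128.
t ≈ 76.3564 years.

76.36 years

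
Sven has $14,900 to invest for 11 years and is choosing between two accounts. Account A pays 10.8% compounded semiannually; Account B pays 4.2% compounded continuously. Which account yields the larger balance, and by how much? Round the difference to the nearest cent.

A: (1 + 0.054)^22 ≈ 3.1804856416, so 14,900 × 3.1804856416 ≈ 47,389.2361.
B: e^(0.042·11) = e^0.462 ≈ 1.5872453032, so 14,900 × 1.5872453032 ≈ 23,649.9550.
Difference ≈ 23,739.2810 in favor of A.

Account A, by $23,739.28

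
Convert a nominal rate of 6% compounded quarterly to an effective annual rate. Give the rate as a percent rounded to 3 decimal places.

6.136%

One year is 4 periods at 0.015 each: (1 + 0.015)^4 ≈ 1.061364.
EAR = 1.061364 − 1 ≈ 6.13636%.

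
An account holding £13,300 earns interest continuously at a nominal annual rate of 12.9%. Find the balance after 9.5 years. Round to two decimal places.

£45,298.05

A = P·e^(rt) = 13,300·e^(0.129·9.5) = 13,300·e^1.2255.
e^1.2255 ≈ 3.4058685914, so A ≈ 45,298.0523.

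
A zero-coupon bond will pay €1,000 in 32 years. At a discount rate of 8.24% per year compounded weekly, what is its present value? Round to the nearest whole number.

Growth factor = (1 + 0.0824/52)^1664 ≈ 13.939312.
P = 1,000/13.939312 ≈ 71.7396.

€72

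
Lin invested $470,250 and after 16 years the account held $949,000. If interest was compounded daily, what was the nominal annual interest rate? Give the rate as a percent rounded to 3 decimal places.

(1 + r/365)^5840 = 949,000/470,250 = 2.01808.
1 + r/365 = 2.01808^(1/5840) ≈ 1.00012, so r/365 ≈ 0.000120237.
r ≈ 365·0.000120237 = 4.38867%.

4.389%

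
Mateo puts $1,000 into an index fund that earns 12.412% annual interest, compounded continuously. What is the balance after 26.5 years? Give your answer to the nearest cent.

A = P·e^(rt) = 1,000·e^(0.12412·26.5) = 1,000·e^3.28918.
e^3.28918 ≈ 26.82086153, so A ≈ 26,820.8615.

$26,820.86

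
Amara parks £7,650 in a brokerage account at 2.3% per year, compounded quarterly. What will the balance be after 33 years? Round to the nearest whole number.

£16,306

Growth factor = (1 + 0.00575)^132 ≈ 2.1315005258.
A ≈ 7,650 × 2.1315005258 ≈ 16,305.9790.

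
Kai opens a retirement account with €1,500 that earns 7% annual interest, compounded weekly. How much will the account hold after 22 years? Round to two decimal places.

Periodic rate = 7%/52 = 0.00134615; periods = 52·22 = 1144.
A = 1,500·(1 + 0.07/52)^1144 ≈ 1,500·4.659762079 ≈ 6,989.6431.

€6,989.64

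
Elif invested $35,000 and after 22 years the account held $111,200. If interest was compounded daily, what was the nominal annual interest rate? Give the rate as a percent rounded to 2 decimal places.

5.25%

The 8030-period growth factor is 111,200/35,000 = 3.17714.
r/365 = 3.17714^(1/8030) − 1 ≈ 0.000143968, so r ≈ 365·0.000143968 = 5.25484%.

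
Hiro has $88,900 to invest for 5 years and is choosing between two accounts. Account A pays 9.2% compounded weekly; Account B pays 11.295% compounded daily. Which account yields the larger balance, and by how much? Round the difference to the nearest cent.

Account A growth factor: (1 + 0.092/52)^260 ≈ 1.58343027884; balance ≈ 140,766.9518.
Account B growth factor: (1 + 0.11295/365)^1825 ≈ 1.75885430937; balance ≈ 156,362.1481.
Account B is larger by 15,595.1963.

Account B, by $15,595.20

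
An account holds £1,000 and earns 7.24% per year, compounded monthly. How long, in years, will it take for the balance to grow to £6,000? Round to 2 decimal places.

24.82 years

(1 + 0.00603333)^(12t) = 6,000/1,000 = 6.
12t·ln(1 + 0.00603333) = ln(6); 12t = 1.7918/0.00601521 ≈ 297.8717.
t ≈ 24.8226 years.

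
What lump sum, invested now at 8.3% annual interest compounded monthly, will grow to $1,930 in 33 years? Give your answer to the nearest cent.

Periodic rate = 8.3%/12 = 0.00691667; 396 periods.
P = 1,930/(1 + 0.083/12)^396 ≈ 1,930/15.32631182 ≈ 125.9272.

$125.93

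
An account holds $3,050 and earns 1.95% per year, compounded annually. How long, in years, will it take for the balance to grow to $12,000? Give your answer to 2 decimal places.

We need (1 + 0.0195)^t = 3.9344, so t = ln 3.9344 / ln 1.0195 ≈ 70.9270.

70.93 years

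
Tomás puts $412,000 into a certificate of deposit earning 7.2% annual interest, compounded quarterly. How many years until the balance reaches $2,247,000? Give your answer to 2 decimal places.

23.77 years

(1 + 0.018)^(4t) = 2,247,000/412,000 = 5.4539.
4t·ln(1 + 0.018) = ln(5.4539); 4t = 1.6963/0.0178399 ≈ 95.0861.
t ≈ 23.7715 years.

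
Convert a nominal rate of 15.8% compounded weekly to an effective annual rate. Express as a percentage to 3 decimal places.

One year is 52 periods at 0.00303846 each: (1 + 0.00303846)^52 ≈ 1.170886.
EAR = 1.170886 − 1 ≈ 17.08857%.

17.089%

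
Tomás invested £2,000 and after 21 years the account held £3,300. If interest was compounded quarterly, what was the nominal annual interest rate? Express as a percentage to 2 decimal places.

The 84-period growth factor is 3,300/2,000 = 1.65.
r/4 = 1.65^(1/84) − 1 ≈ 0.00597942, so r ≈ 4·0.00597942 = 2.39177%.

2.39%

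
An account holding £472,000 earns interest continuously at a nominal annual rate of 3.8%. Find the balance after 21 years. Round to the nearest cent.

£1,048,356.51

A = P·e^(rt) = 472,000·e^(0.038·21) = 472,000·e^0.798.
e^0.798 ≈ 2.221094294751, so A ≈ 1,048,356.5071.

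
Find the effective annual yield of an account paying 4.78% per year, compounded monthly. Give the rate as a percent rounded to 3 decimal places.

EAR = (1 + 4.78%/12)^12 − 1 = (1 + 0.00398333)^12 − 1.
(1 + 0.00398333)^12 ≈ 1.048861, so EAR ≈ 4.88612%.

4.886%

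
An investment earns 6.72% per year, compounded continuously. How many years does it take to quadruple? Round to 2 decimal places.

20.63 years

e^(0.0672t) = 4, so 0.0672t = ln 4 ≈ 1.3863.
t ≈ 1.3863/0.0672 ≈ 20.6294.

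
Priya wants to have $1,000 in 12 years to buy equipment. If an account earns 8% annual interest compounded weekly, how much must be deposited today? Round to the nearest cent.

Periodic rate = 8%/52 = 0.00153846; 624 periods.
P = 1,000/(1 + 0.08/52)^624 ≈ 1,000/2.60977052 ≈ 383.1755.

$383.18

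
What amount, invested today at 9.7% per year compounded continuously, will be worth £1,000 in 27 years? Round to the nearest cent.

P = A·e^(−rt) = 1,000·e^(−2.619).
e^(−2.619) ≈ 0.0728757021, so P ≈ 72.8757.

£72.88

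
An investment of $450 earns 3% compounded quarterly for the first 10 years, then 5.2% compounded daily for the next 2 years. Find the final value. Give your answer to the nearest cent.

$673.25

Phase 1: 450·(1 + 0.0075)^40 ≈ 606.7569.
Phase 2: 606.7569·(1 + 0.052/365)^730 ≈ 673.2527.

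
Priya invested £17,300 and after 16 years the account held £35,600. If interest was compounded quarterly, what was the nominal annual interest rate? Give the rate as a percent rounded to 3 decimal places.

The 64-period growth factor is 35,600/17,300 = 2.0578.
r/4 = 2.0578^(1/64) − 1 ≈ 0.0113394, so r ≈ 4·0.0113394 = 4.53577%.

4.536%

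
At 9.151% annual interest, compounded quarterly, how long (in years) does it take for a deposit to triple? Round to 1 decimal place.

(1 + 0.0228775)^(4t) = 3.
4t = ln 3 / ln(1 + 0.0228775) ≈ 1.0986/0.0226197 ≈ 48.5688.
t ≈ 12.1422.

12.1 years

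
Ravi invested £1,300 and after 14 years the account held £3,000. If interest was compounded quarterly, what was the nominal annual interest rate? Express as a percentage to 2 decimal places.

(1 + r/4)^56 = 3,000/1,300 = 2.30769.
1 + r/4 = 2.30769^(1/56) ≈ 1.015045, so r/4 ≈ 0.0150451.
r ≈ 4·0.0150451 = 6.01802%.

6.02%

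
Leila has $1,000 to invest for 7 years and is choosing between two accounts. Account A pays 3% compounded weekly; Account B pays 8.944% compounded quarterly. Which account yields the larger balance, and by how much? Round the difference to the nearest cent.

Account A growth factor: (1 + 0.03/52)^364 ≈ 1.233603359; balance ≈ 1,233.6034.
Account B growth factor: (1 + 0.02236)^28 ≈ 1.857410005; balance ≈ 1,857.4100.
Account B is larger by 623.8066.

Account B, by $623.81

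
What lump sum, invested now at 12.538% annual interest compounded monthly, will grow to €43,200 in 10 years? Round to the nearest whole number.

€12,411

Periodic rate = 12.538%/12 = 0.0104483; 120 periods.
P = 43,200/(1 + 0.12538/12)^120 ≈ 43,200/3.480915069 ≈ 12,410.5297.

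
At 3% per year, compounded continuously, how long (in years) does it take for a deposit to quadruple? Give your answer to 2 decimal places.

e^(0.03t) = 4, so 0.03t = ln 4 ≈ 1.3863.
t ≈ 1.3863/0.03 ≈ 46.2098.

46.21 years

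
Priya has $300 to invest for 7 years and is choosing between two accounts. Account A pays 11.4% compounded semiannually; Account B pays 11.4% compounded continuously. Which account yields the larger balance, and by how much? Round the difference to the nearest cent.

Account B, by $14.44

A: (1 + 0.057)^14 ≈ 2.17295045, so 300 × 2.17295045 ≈ 651.8851.
B: e^(0.114·7) = e^0.798 ≈ 2.22109429, so 300 × 2.22109429 ≈ 666.3283.
Difference ≈ 14.4432 in favor of B.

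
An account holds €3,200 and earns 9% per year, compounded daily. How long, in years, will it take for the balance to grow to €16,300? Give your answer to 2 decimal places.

(1 + 0.000246575)^(365t) = 16,300/3,200 = 5.0938.
365t·ln(1 + 0.000246575) = ln(5.0938); 365t = 1.628/0.000246545 ≈ 6603.3164.
t ≈ 18.0913 years.

18.09 years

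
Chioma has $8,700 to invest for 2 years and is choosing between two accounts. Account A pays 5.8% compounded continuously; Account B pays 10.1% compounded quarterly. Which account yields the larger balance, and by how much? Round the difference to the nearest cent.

Account A growth factor: e^(0.058·2) = e^0.116 ≈ 1.122995872; balance ≈ 9,770.0641.
Account B growth factor: (1 + 0.02525)^8 ≈ 1.2207822995; balance ≈ 10,620.8060.
Account B is larger by 850.7419.

Account B, by $850.74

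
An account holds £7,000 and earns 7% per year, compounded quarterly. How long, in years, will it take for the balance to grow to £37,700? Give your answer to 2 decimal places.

24.26 years

(1 + 0.0175)^(4t) = 37,700/7,000 = 5.3857.
4t·ln(1 + 0.0175) = ln(5.3857); 4t = 1.6837/0.0173486 ≈ 97.0537.
t ≈ 24.2634 years.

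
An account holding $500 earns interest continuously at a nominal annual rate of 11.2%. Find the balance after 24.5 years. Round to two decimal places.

A = P·e^(rt) = 500·e^(0.112·24.5) = 500·e^2.744.
e^2.744 ≈ 15.5490571, so A ≈ 7,774.5285.

$7,774.53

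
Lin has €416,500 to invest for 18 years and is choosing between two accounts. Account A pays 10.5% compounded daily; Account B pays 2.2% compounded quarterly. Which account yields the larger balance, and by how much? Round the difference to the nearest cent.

Account A growth factor: (1 + 0.105/365)^6570 ≈ 6.617569799709; balance ≈ 2,756,217.8216.
Account B growth factor: (1 + 0.0055)^72 ≈ 1.4842579889; balance ≈ 618,193.4524.
Account A is larger by 2,138,024.3692.

Account A, by €2,138,024.37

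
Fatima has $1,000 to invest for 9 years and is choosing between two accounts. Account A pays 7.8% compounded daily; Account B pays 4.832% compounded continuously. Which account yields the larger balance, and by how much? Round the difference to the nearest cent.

Account A growth factor: (1 + 0.078/365)^3285 ≈ 2.01763292; balance ≈ 2,017.6329.
Account B growth factor: e^(0.04832·9) = e^0.43488 ≈ 1.544777675; balance ≈ 1,544.7777.
Account A is larger by 472.8552.

Account A, by $472.86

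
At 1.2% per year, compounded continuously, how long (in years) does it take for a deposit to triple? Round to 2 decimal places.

e^(0.012t) = 3, so 0.012t = ln 3 ≈ 1.0986.
t ≈ 1.0986/0.012 ≈ 91.5510.

91.55 years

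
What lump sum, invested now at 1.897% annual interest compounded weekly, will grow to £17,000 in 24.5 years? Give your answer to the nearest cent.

Growth factor = (1 + 0.01897/52)^1274 ≈ 1.5915052169.
P = 17,000/1.5915052169 ≈ 10,681.7118.

£10,681.71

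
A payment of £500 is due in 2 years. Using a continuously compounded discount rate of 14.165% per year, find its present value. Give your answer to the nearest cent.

P = A·e^(−rt) = 500·e^(−0.2833).
e^(−0.2833) ≈ 0.753293766, so P ≈ 376.6469.

£376.65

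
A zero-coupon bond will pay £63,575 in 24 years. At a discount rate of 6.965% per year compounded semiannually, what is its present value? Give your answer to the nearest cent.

£12,293.47

Periodic rate = 6.965%/2 = 0.034825; 48 periods.
P = 63,575/(1 + 0.034825)^48 ≈ 63,575/5.171443488 ≈ 12,293.4728.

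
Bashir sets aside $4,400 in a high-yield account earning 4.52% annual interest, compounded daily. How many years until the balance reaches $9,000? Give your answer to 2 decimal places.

(1 + 0.000123836)^(365t) = 9,000/4,400 = 2.0455.
365t·ln(1 + 0.000123836) = ln(2.0455); 365t = 0.71562/0.000123828 ≈ 5779.1479.
t ≈ 15.8333 years.

15.83 years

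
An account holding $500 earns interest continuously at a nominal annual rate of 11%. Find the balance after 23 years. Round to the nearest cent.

A = P·e^(rt) = 500·e^(0.11·23) = 500·e^2.53.
e^2.53 ≈ 12.55350614, so A ≈ 6,276.7531.

$6,276.75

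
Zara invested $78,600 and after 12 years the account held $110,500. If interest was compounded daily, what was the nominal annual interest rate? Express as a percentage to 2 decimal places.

2.84%

The 4380-period growth factor is 110,500/78,600 = 1.40585.
r/365 = 1.40585^(1/4380) − 1 ≈ 0.0000777756, so r ≈ 365·0.0000777756 = 2.83881%.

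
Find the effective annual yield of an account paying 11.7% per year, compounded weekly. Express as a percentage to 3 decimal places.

12.397%

One year is 52 periods at 0.00225 each: (1 + 0.00225)^52 ≈ 1.123972.
EAR = 1.123972 − 1 ≈ 12.39717%.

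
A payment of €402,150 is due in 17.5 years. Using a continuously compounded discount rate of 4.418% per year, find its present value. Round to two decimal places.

€185,615.10

P = A·e^(−rt) = 402,150·e^(−0.77315).
e^(−0.77315) ≈ 0.46155687186, so P ≈ 185,615.0960.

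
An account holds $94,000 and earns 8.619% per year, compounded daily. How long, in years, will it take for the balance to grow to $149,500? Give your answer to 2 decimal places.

5.38 years

We need (1 + 0.000236137)^(365t) = 1.5904, so 365t = ln 1.5904 / ln 1.000236 ≈ 1965.1999.
t ≈ 1965.1999/365 = 5.3841 years.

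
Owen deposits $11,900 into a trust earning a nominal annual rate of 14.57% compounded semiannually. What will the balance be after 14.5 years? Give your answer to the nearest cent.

$91,448.82

Periodic rate = 14.57%/2 = 0.07285; periods = 2·14.5 = 29.
A = 11,900·(1 + 0.07285)^29 ≈ 11,900·7.6847750739 ≈ 91,448.8234.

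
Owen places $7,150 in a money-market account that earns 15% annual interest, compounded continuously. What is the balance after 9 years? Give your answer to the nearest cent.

A = P·e^(rt) = 7,150·e^(0.15·9) = 7,150·e^1.35.
e^1.35 ≈ 3.8574255307, so A ≈ 27,580.5925.

$27,580.59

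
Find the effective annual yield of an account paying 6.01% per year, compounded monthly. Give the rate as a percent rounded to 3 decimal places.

One year is 12 periods at 0.00500833 each: (1 + 0.00500833)^12 ≈ 1.061783.
EAR = 1.061783 − 1 ≈ 6.17835%.

6.178%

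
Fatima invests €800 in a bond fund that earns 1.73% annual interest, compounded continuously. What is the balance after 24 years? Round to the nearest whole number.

€1,212

A = P·e^(rt) = 800·e^(0.0173·24) = 800·e^0.4152.
e^0.4152 ≈ 1.514673645, so A ≈ 1,211.7389.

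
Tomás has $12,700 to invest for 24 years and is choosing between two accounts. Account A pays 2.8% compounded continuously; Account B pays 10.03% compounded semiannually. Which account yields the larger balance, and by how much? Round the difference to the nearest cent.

Account B, by $108,136.47

A: e^(0.028·24) = e^0.672 ≈ 1.9581497064, so 12,700 × 1.9581497064 ≈ 24,868.5013.
B: (1 + 0.05015)^48 ≈ 10.4728326056, so 12,700 × 10.4728326056 ≈ 133,004.9741.
Difference ≈ 108,136.4728 in favor of B.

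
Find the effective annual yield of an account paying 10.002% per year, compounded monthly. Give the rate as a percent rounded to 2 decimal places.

EAR = (1 + 10.002%/12)^12 − 1 = (1 + 0.008335)^12 − 1.
(1 + 0.008335)^12 ≈ 1.104735, so EAR ≈ 10.47350%.

10.47%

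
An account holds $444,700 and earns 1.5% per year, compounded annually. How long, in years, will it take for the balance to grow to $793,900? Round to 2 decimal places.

(1 + 0.015)^t = 793,900/444,700 = 1.7852.
t·ln(1 + 0.015) = ln(1.7852); t = 0.57956/0.0148886 ≈ 38.9262.

38.93 years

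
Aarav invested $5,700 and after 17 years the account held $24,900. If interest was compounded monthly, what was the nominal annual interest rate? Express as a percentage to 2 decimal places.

The 204-period growth factor is 24,900/5,700 = 4.36842.
r/12 = 4.36842^(1/204) − 1 ≈ 0.00725364, so r ≈ 12·0.00725364 = 8.70437%.

8.70%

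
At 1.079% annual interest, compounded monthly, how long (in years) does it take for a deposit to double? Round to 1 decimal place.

(1 + 0.000899167)^(12t) = 2.
12t = ln 2 / ln(1 + 0.000899167) ≈ 0.69315/0.000898763 ≈ 771.2238.
t ≈ 64.2687.

64.3 years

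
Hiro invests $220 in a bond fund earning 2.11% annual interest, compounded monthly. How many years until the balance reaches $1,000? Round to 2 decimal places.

71.82 years

(1 + 0.00175833)^(12t) = 1,000/220 = 4.5455.
12t·ln(1 + 0.00175833) = ln(4.5455); 12t = 1.5141/0.00175679 ≈ 861.8721.
t ≈ 71.8227 years.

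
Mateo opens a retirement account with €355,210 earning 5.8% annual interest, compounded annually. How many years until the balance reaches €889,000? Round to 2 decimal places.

We need (1 + 0.058)^t = 2.5027, so t = ln 2.5027 / ln 1.058 ≈ 16.2714.

16.27 years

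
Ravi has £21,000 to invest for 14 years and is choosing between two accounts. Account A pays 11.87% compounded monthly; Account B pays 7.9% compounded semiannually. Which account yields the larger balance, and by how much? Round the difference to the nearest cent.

Account A, by £47,614.22

Account A growth factor: (1 + 0.1187/12)^168 ≈ 5.22594067361; balance ≈ 109,744.7541.
Account B growth factor: (1 + 0.0395)^28 ≈ 2.9585970691; balance ≈ 62,130.5385.
Account A is larger by 47,614.2157.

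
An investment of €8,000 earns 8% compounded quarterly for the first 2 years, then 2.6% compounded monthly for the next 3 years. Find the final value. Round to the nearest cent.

€10,132.81

After 2 years at 8%: 8,000 × 1.171659381 ≈ 9,373.2750.
Then 3 years at 2.6%: 9,373.2750 × 1.0810314394 ≈ 10,132.8050.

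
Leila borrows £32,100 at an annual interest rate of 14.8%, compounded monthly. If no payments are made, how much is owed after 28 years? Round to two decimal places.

£1,973,392.76

Growth factor = (1 + 0.148/12)^336 ≈ 61.47641005512.
A ≈ 32,100 × 61.47641005512 ≈ 1,973,392.7628.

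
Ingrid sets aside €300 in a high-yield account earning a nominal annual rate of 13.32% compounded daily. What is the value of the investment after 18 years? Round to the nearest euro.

€3,298

Growth factor = (1 + 0.1332/365)^6570 ≈ 10.99194384.
A ≈ 300 × 10.99194384 ≈ 3,297.5832.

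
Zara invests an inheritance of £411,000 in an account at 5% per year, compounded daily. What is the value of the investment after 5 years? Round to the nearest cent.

Periodic rate = 5%/365 = 0.000136986; periods = 365·5 = 1825.
A = 411,000·(1 + 0.05/365)^1825 ≈ 411,000·1.28400343215 ≈ 527,725.4106.

£527,725.41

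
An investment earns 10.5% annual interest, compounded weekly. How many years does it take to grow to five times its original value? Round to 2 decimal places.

(1 + 0.00201923)^(52t) = 5.
52t = ln 5 / ln(1 + 0.00201923) ≈ 1.6094/0.00201719 ≈ 797.8594.
t ≈ 15.3435.

15.34 years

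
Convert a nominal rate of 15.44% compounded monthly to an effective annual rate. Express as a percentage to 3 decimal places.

16.581%

EAR = (1 + 15.44%/12)^12 − 1 = (1 + 0.0128667)^12 − 1.
(1 + 0.0128667)^12 ≈ 1.165809, so EAR ≈ 16.58088%.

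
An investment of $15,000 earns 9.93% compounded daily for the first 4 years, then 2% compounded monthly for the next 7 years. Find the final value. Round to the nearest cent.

Phase 1: 15,000·(1 + 0.0993/365)^1460 ≈ 22,313.5960.
Phase 2: 22,313.5960·(1 + 0.02/12)^84 ≈ 25,663.7539.

$25,663.75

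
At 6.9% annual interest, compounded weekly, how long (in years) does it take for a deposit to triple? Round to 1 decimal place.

(1 + 0.00132692)^(52t) = 3.
52t = ln 3 / ln(1 + 0.00132692) ≈ 1.0986/0.00132604 ≈ 828.4889.
t ≈ 15.9325.

15.9 years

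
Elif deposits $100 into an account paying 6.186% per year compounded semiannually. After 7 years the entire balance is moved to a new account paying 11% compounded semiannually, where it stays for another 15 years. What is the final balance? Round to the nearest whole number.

$763

Phase 1: 100·(1 + 0.03093)^14 ≈ 153.1823.
Phase 2: 153.1823·(1 + 0.055)^30 ≈ 763.4529.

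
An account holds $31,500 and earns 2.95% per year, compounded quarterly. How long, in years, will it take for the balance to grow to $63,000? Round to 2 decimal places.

(1 + 0.007375)^(4t) = 63,000/31,500 = 2.
4t·ln(1 + 0.007375) = ln(2); 4t = 0.69315/0.00734794 ≈ 94.3322.
t ≈ 23.5831 years.

23.58 years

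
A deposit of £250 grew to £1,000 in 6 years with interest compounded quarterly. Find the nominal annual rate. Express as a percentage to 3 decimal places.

23.785%

The 24-period growth factor is 1,000/250 = 4.
r/4 = 4^(1/24) − 1 ≈ 0.0594631, so r ≈ 4·0.0594631 = 23.78524%.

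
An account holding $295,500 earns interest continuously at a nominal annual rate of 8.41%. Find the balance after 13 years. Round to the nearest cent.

A = P·e^(rt) = 295,500·e^(0.0841·13) = 295,500·e^1.0933.
e^1.0933 ≈ 2.98410538975, so A ≈ 881,803.1427.

$881,803.14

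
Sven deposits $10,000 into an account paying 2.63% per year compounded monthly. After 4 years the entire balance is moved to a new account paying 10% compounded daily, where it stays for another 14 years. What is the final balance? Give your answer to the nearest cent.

Phase 1: 10,000·(1 + 0.0263/12)^48 ≈ 11,108.0490.
Phase 2: 11,108.0490·(1 + 0.1/365)^5110 ≈ 45,036.7235.

$45,036.72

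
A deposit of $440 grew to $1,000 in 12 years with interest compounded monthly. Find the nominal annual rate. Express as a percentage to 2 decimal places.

The 144-period growth factor is 1,000/440 = 2.27273.
r/12 = 2.27273^(1/144) − 1 ≈ 0.00571754, so r ≈ 12·0.00571754 = 6.86104%.

6.86%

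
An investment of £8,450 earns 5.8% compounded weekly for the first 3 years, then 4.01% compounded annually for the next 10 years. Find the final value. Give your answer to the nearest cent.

£14,898.17

Phase 1: 8,450·(1 + 0.058/52)^156 ≈ 10,054.9945.
Phase 2: 10,054.9945·(1 + 0.0401)^10 ≈ 14,898.1657.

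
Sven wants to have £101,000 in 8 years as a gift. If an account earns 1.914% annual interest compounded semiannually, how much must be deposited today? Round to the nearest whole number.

Growth factor = (1 + 0.00957)^16 ≈ 1.16461663244.
P = 101,000/1.16461663244 ≈ 86,723.8173.

£86,724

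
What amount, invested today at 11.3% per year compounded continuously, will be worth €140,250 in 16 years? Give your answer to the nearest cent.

P = A·e^(−rt) = 140,250·e^(−1.808).
e^(−1.808) ≈ 0.163981772603, so P ≈ 22,998.4436.

€22,998.44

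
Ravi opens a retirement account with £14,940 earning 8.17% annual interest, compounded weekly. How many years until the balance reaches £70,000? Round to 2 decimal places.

18.92 years

We need (1 + 0.00157115)^(52t) = 4.6854, so 52t = ln 4.6854 / ln 1.001571 ≈ 983.7776.
t ≈ 983.7776/52 = 18.9188 years.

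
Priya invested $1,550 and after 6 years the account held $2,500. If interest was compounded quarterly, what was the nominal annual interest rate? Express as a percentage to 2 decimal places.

8.05%

(1 + r/4)^24 = 2,500/1,550 = 1.6129.
1 + r/4 = 1.6129^(1/24) ≈ 1.020118, so r/4 ≈ 0.0201178.
r ≈ 4·0.0201178 = 8.04714%.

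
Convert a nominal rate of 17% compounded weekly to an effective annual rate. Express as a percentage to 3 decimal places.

18.498%

One year is 52 periods at 0.00326923 each: (1 + 0.00326923)^52 ≈ 1.184976.
EAR = 1.184976 − 1 ≈ 18.49762%.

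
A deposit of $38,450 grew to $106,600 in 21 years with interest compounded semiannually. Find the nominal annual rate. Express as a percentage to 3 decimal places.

The 42-period growth factor is 106,600/38,450 = 2.77243.
r/2 = 2.77243^(1/42) − 1 ≈ 0.0245763, so r ≈ 2·0.0245763 = 4.91526%.

4.915%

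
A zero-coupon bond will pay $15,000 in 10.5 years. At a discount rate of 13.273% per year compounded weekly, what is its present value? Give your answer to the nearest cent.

$3,729.08

Growth factor = (1 + 0.0025525)^546 ≈ 4.0224427042.
P = 15,000/4.0224427042 ≈ 3,729.0774.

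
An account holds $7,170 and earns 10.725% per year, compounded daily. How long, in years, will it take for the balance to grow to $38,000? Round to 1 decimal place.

15.6 years

We need (1 + 0.000293836)^(365t) = 5.2999, so 365t = ln 5.2999 / ln 1.000294 ≈ 5676.3898.
t ≈ 5676.3898/365 = 15.5518 years.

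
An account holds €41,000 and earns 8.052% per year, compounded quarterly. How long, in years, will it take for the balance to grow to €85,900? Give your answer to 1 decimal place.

We need (1 + 0.02013)^(4t) = 2.0951, so 4t = ln 2.0951 / ln 1.02013 ≈ 37.1103.
t ≈ 37.1103/4 = 9.2776 years.

9.3 years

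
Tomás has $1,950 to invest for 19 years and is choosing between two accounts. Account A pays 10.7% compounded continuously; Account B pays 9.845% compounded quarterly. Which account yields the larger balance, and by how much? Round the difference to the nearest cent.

Account A, by $2,516.43

Account A growth factor: e^(0.107·19) = e^2.033 ≈ 7.6369629155; balance ≈ 14,892.0777.
Account B growth factor: (1 + 0.0246125)^76 ≈ 6.3464869094; balance ≈ 12,375.6495.
Account A is larger by 2,516.4282.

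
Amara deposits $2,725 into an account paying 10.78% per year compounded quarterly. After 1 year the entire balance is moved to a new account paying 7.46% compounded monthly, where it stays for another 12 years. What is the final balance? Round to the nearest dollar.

$7,398

After 1 years at 10.78%: 2,725 × 1.112236638 ≈ 3,030.8448.
Then 12 years at 7.46%: 3,030.8448 × 2.441051524 ≈ 7,398.4484.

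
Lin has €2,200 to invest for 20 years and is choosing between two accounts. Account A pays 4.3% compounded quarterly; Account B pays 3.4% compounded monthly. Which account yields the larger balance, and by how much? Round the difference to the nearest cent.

Account A, by €836.79

Account A growth factor: (1 + 0.01075)^80 ≈ 2.352339496; balance ≈ 5,175.1469.
Account B growth factor: (1 + 0.034/12)^240 ≈ 1.971980726; balance ≈ 4,338.3576.
Account A is larger by 836.7893.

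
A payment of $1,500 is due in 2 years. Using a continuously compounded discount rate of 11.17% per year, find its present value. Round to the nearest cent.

P = A·e^(−rt) = 1,500·e^(−0.2234).
e^(−0.2234) ≈ 0.7997948674, so P ≈ 1,199.6923.

$1,199.69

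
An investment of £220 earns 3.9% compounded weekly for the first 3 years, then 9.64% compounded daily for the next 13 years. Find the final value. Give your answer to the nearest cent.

After 3 years at 3.9%: 220 × 1.12407013 ≈ 247.2954.
Then 13 years at 9.64%: 247.2954 × 3.50095062 ≈ 865.7691.

£865.77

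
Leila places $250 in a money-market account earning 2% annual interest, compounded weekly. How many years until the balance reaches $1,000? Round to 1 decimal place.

We need (1 + 0.000384615)^(52t) = 4, so 52t = ln 4 / ln 1.000385 ≈ 3605.0584.
t ≈ 3605.0584/52 = 69.3280 years.

69.3 years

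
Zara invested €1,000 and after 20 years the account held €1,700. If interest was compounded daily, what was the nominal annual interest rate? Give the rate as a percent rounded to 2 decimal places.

The 7300-period growth factor is 1,700/1,000 = 1.7.
r/365 = 1.7^(1/7300) − 1 ≈ 0.0000726914, so r ≈ 365·0.0000726914 = 2.65324%.

2.65%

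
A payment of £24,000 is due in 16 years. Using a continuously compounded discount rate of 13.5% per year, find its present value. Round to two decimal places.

P = A·e^(−rt) = 24,000·e^(−2.16).
e^(−2.16) ≈ 0.11532512104, so P ≈ 2,767.8029.

£2,767.80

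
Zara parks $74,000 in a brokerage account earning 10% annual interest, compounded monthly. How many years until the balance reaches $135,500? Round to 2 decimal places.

(1 + 0.00833333)^(12t) = 135,500/74,000 = 1.8311.
12t·ln(1 + 0.00833333) = ln(1.8311); 12t = 0.60491/0.0082988 ≈ 72.8908.
t ≈ 6.0742 years.

6.07 years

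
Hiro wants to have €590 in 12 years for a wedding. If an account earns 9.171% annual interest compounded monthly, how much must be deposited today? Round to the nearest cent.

€197.11

Periodic rate = 9.171%/12 = 0.0076425; 144 periods.
P = 590/(1 + 0.0076425)^144 ≈ 590/2.99317873 ≈ 197.1149.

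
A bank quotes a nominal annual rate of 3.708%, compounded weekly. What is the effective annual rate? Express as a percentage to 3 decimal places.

EAR = (1 + 3.708%/52)^52 − 1 = (1 + 0.000713077)^52 − 1.
(1 + 0.000713077)^52 ≈ 1.037762, so EAR ≈ 3.77623%.

3.776%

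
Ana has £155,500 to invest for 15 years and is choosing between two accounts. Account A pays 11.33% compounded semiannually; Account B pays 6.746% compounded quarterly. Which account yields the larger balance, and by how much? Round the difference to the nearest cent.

A: (1 + 0.05665)^30 ≈ 5.22317673535, so 155,500 × 5.22317673535 ≈ 812,203.9823.
B: (1 + 0.016865)^60 ≈ 2.72770853849, so 155,500 × 2.72770853849 ≈ 424,158.6777.
Difference ≈ 388,045.3046 in favor of A.

Account A, by £388,045.30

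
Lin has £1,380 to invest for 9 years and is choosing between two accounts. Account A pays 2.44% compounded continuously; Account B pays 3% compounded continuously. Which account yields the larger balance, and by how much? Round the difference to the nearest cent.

Account A growth factor: e^(0.0244·9) = e^0.2196 ≈ 1.2455784; balance ≈ 1,718.8982.
Account B growth factor: e^(0.03·9) = e^0.27 ≈ 1.309964451; balance ≈ 1,807.7509.
Account B is larger by 88.8528.

Account B, by £88.85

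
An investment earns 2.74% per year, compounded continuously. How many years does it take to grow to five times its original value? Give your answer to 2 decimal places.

58.74 years

e^(0.0274t) = 5, so 0.0274t = ln 5 ≈ 1.6094.
t ≈ 1.6094/0.0274 ≈ 58.7386.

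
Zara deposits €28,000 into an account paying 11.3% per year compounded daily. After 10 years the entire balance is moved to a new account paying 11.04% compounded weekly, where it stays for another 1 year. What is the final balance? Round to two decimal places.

€96,767.64

Phase 1: 28,000·(1 + 0.113/365)^3650 ≈ 86,663.2249.
Phase 2: 86,663.2249·(1 + 0.1104/52)^52 ≈ 96,767.6361.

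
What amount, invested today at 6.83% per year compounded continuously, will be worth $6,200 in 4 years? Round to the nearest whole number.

$4,718

P = A·e^(−rt) = 6,200·e^(−0.2732).
e^(−0.2732) ≈ 0.7609405843, so P ≈ 4,717.8316.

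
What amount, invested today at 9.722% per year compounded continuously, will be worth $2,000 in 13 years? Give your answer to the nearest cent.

P = A·e^(−rt) = 2,000·e^(−1.26386).
e^(−1.26386) ≈ 0.2825612324, so P ≈ 565.1225.

$565.12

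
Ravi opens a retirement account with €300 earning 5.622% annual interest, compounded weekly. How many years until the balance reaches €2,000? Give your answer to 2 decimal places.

We need (1 + 0.00108115)^(52t) = 6.6667, so 52t = ln 6.6667 / ln 1.001081 ≈ 1755.6663.
t ≈ 1755.6663/52 = 33.7628 years.

33.76 years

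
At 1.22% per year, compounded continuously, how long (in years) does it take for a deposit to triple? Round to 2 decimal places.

90.05 years

e^(0.0122t) = 3, so 0.0122t = ln 3 ≈ 1.0986.
t ≈ 1.0986/0.0122 ≈ 90.0502.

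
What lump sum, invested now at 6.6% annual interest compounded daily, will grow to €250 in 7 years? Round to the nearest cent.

€157.51

Periodic rate = 6.6%/365 = 0.000180822; 2555 periods.
P = 250/(1 + 0.066/365)^2555 ≈ 250/1.58717901 ≈ 157.5122.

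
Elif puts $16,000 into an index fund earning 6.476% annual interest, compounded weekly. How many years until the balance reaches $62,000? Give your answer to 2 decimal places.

We need (1 + 0.00124538)^(52t) = 3.875, so 52t = ln 3.875 / ln 1.001245 ≈ 1088.3296.
t ≈ 1088.3296/52 = 20.9294 years.

20.93 years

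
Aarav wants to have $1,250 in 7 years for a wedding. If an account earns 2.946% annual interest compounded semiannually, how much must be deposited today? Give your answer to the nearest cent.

$1,018.60

Growth factor = (1 + 0.01473)^14 ≈ 1.227176426.
P = 1,250/1.227176426 ≈ 1,018.5984.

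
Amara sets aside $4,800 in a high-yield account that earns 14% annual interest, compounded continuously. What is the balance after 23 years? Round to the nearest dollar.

$120,135

A = P·e^(rt) = 4,800·e^(0.14·23) = 4,800·e^3.22.
e^3.22 ≈ 25.0281201813, so A ≈ 120,134.9769.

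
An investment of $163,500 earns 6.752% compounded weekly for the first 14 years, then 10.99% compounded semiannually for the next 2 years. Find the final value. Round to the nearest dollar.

Phase 1: 163,500·(1 + 0.06752/52)^728 ≈ 420,514.8594.
Phase 2: 420,514.8594·(1 + 0.05495)^4 ≈ 520,845.4236.

$520,845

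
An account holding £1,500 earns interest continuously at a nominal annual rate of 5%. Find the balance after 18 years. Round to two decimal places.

£3,689.40

A = P·e^(rt) = 1,500·e^(0.05·18) = 1,500·e^0.9.
e^0.9 ≈ 2.459603111, so A ≈ 3,689.4047.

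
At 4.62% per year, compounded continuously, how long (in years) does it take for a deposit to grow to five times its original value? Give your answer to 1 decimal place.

34.8 years

e^(0.0462t) = 5, so 0.0462t = ln 5 ≈ 1.6094.
t ≈ 1.6094/0.0462 ≈ 34.8363.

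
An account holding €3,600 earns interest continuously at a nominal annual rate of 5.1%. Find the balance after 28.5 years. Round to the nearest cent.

A = P·e^(rt) = 3,600·e^(0.051·28.5) = 3,600·e^1.4535.
e^1.4535 ≈ 4.278061558, so A ≈ 15,401.0216.

€15,401.02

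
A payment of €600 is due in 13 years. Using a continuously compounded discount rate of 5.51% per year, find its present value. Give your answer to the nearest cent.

P = A·e^(−rt) = 600·e^(−0.7163).
e^(−0.7163) ≈ 0.488556575, so P ≈ 293.1339.

€293.13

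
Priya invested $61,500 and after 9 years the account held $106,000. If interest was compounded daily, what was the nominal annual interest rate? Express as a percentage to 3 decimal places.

The 3285-period growth factor is 106,000/61,500 = 1.72358.
r/365 = 1.72358^(1/3285) − 1 ≈ 0.000165737, so r ≈ 365·0.000165737 = 6.04941%.

6.049%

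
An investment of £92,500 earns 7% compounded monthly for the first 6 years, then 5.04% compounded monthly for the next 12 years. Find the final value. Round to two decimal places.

Phase 1: 92,500·(1 + 0.07/12)^72 ≈ 140,609.7591.
Phase 2: 140,609.7591·(1 + 0.0042)^144 ≈ 257,114.5879.

£257,114.59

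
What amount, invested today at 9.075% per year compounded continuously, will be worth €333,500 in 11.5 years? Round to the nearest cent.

P = A·e^(−rt) = 333,500·e^(−1.043625).
e^(−1.043625) ≈ 0.352175728241, so P ≈ 117,450.6054.

€117,450.61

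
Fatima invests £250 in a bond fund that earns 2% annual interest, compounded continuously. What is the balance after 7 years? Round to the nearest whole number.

£288

A = P·e^(rt) = 250·e^(0.02·7) = 250·e^0.14.
e^0.14 ≈ 1.1502738, so A ≈ 287.5684.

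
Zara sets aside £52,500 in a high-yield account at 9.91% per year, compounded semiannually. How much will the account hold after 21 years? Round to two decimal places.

Growth factor = (1 + 0.04955)^42 ≈ 7.62309943403.
A ≈ 52,500 × 7.62309943403 ≈ 400,212.7203.

£400,212.72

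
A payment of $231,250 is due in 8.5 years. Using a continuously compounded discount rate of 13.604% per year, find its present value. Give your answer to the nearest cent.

P = A·e^(−rt) = 231,250·e^(−1.15634).
e^(−1.15634) ≈ 0.314635642536, so P ≈ 72,759.4923.

$72,759.49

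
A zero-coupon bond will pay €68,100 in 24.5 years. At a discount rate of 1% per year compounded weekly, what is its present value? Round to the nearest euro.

€53,303

Growth factor = (1 + 0.01/52)^1274 ≈ 1.2775912196.
P = 68,100/1.2775912196 ≈ 53,303.4346.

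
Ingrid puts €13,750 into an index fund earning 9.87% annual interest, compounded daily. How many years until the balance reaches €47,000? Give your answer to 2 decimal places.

12.45 years

(1 + 0.000270411)^(365t) = 47,000/13,750 = 3.4182.
365t·ln(1 + 0.000270411) = ln(3.4182); 365t = 1.2291/0.000270374 ≈ 4545.9509.
t ≈ 12.4547 years.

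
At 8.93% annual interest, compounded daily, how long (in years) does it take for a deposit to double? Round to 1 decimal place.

(1 + 0.000244658)^(365t) = 2.
365t = ln 2 / ln(1 + 0.000244658) ≈ 0.69315/0.000244628 ≈ 2833.4789.
t ≈ 7.7630.

7.8 years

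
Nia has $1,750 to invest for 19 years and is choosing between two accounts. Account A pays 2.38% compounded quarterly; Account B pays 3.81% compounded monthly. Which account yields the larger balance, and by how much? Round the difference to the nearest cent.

Account B, by $858.26

A: (1 + 0.00595)^76 ≈ 1.569661542, so 1,750 × 1.569661542 ≈ 2,746.9077.
B: (1 + 0.003175)^228 ≈ 2.060097343, so 1,750 × 2.060097343 ≈ 3,605.1703.
Difference ≈ 858.2627 in favor of B.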